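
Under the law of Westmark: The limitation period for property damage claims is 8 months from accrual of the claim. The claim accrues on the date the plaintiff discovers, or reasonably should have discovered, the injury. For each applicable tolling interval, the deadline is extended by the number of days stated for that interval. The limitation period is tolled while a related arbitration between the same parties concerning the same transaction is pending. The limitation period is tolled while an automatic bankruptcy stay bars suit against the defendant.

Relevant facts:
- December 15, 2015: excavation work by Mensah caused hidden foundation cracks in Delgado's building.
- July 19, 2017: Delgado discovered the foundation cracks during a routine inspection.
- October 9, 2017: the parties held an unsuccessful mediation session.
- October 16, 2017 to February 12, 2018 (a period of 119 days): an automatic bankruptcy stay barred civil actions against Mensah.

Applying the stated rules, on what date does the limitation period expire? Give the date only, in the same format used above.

The claim did not accrue until Delgado discovered the injury on July 19, 2017; the December 15, 2015 act date does not start the clock under the stated rule.
Adding the 8 months base period to July 19, 2017 gives a deadline of March 19, 2018, before any tolling.
The period was tolled for 119 days by the automatic bankruptcy stay (October 16, 2017 to February 12, 2018), pushing the deadline to July 16, 2018.
None of the other events listed affects the running of the period under the stated rules.

July 16, 2018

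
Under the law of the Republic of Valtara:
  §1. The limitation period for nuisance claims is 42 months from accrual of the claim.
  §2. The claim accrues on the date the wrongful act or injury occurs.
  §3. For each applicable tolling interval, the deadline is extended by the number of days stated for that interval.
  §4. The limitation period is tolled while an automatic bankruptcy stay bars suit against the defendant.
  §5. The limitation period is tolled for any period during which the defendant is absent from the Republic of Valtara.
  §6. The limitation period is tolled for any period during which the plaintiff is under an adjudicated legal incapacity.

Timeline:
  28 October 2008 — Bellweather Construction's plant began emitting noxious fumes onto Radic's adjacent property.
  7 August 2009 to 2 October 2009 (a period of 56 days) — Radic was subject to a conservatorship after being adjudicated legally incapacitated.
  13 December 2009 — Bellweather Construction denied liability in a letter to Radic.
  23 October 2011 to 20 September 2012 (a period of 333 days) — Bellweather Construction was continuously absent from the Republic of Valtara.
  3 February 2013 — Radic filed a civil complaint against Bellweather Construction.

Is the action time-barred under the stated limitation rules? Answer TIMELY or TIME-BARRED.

The claim accrued on 28 October 2008, the date of the act.
42 months from 28 October 2008 is 28 April 2012.
The period was tolled for 56 days by the plaintiff's legal incapacity (7 August 2009 to 2 October 2009), pushing the deadline to 23 June 2012.
Because the defendant's absence from the jurisdiction ran from 23 October 2011 to 20 September 2012, the deadline is extended by 333 days to 22 May 2013.
None of the other events listed affects the running of the period under the stated rules.
The 3 February 2013 filing precedes the 22 May 2013 deadline; the claim is timely.

TIMELY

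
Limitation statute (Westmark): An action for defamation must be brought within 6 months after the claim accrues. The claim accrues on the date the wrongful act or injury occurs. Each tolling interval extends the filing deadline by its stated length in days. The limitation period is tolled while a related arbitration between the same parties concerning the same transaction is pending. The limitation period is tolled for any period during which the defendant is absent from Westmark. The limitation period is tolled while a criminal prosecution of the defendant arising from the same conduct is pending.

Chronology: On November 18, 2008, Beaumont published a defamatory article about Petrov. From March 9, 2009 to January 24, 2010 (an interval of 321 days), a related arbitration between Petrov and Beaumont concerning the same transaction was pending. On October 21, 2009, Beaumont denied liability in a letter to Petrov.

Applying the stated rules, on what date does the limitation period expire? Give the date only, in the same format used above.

The claim accrued on November 18, 2008, the date of the act.
6 months from November 18, 2008 is May 18, 2009.
The period was tolled for 321 days by the pending related arbitration (March 9, 2009 to January 24, 2010), pushing the deadline to April 4, 2010.
Nothing else in the chronology tolls or restarts the period.

April 4, 2010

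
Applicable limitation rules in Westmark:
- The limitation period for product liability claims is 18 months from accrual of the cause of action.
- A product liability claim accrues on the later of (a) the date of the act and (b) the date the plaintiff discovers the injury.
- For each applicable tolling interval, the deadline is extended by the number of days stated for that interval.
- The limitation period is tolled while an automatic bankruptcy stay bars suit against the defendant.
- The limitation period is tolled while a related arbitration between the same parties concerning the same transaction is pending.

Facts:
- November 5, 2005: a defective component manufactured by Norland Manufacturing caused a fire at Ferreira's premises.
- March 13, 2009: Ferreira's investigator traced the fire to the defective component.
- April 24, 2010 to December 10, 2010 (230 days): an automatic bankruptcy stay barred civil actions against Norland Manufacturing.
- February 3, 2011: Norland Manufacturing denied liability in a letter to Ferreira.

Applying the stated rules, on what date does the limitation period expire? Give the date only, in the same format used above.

May 1, 2011

Because discovery on March 13, 2009 post-dates the November 5, 2005 act, accrual under the later-of rule falls on March 13, 2009.
18 months from March 13, 2009 is September 13, 2010.
The period was tolled for 230 days by the automatic bankruptcy stay (April 24, 2010 to December 10, 2010), pushing the deadline to May 1, 2011.
The other events in the timeline have no effect on the limitation period under the stated rules.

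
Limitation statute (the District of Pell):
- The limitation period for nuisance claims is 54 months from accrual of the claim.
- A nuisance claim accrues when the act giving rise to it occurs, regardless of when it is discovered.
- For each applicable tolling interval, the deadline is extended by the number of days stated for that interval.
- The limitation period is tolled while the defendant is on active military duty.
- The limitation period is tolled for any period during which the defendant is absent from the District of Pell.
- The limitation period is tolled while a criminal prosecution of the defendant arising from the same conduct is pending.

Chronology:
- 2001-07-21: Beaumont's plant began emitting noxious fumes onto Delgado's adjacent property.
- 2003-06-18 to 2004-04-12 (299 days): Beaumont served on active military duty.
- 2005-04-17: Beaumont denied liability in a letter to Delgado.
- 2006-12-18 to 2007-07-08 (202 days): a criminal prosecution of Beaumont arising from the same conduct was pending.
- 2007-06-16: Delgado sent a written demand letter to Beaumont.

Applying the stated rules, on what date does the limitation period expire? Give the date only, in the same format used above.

2006-11-16

The limitation period began to run on 2001-07-21.
The untolled deadline — 54 months after 2001-07-21 — is 2006-01-21.
Because the defendant's active military service ran from 2003-06-18 to 2004-04-12, the deadline is extended by 299 days to 2006-11-16.
The pending criminal prosecution starting 2006-12-18 came too late — the period had run on 2006-11-16 — and so does not extend the deadline.
The other events in the timeline have no effect on the limitation period under the stated rules.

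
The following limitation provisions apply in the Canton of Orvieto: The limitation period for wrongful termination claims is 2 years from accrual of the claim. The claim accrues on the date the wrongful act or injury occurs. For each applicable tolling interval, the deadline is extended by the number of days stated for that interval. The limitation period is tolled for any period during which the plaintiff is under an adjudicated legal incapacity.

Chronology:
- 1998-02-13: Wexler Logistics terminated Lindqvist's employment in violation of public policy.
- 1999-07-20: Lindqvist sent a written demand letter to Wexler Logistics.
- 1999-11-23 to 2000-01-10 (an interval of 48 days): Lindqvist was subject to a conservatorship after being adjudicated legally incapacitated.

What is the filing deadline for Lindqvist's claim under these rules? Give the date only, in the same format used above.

2000-04-01

The claim accrued on 1998-02-13, when the wrongful act occurred.
2 years from 1998-02-13 is 2000-02-13.
The period was tolled for 48 days by the plaintiff's legal incapacity (1999-11-23 to 2000-01-10), pushing the deadline to 2000-04-01.
Nothing else in the chronology tolls or restarts the period.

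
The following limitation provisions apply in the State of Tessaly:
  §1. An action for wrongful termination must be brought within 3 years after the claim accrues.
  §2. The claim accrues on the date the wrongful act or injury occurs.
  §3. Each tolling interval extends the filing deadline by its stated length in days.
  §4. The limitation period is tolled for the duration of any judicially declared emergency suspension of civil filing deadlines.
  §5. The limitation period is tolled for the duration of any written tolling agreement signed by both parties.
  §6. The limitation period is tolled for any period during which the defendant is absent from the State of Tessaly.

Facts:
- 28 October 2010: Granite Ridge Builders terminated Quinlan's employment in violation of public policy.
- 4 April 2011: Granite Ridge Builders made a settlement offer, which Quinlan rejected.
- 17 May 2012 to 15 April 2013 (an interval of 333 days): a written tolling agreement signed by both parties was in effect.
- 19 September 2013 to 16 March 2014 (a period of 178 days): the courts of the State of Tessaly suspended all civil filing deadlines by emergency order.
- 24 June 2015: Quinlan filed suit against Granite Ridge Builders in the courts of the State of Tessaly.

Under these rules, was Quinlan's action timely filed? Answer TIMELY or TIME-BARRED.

TIME-BARRED

The limitation period began to run on 28 October 2010.
3 years from 28 October 2010 is 28 October 2013.
Because the written tolling agreement ran from 17 May 2012 to 15 April 2013, the deadline is extended by 333 days to 26 September 2014.
The emergency suspension of filing deadlines from 19 September 2013 to 16 March 2014 tolled the period for 178 days, extending the deadline to 23 March 2015.
The other events in the timeline have no effect on the limitation period under the stated rules.
Quinlan filed on 24 June 2015, after the 23 March 2015 deadline, so the action is time-barred.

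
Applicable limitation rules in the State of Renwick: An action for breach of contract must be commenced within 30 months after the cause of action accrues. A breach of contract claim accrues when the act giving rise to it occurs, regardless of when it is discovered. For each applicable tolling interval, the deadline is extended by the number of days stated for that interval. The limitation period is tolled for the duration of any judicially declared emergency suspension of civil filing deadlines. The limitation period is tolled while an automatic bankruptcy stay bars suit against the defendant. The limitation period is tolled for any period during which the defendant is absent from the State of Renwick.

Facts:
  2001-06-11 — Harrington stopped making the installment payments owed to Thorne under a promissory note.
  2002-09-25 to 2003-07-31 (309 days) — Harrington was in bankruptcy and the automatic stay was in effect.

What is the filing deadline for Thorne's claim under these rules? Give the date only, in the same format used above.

The limitation period began to run on 2001-06-11.
The untolled deadline — 30 months after 2001-06-11 — is 2003-12-11.
Because the automatic bankruptcy stay ran from 2002-09-25 to 2003-07-31, the deadline is extended by 309 days to 2004-10-15.

2004-10-15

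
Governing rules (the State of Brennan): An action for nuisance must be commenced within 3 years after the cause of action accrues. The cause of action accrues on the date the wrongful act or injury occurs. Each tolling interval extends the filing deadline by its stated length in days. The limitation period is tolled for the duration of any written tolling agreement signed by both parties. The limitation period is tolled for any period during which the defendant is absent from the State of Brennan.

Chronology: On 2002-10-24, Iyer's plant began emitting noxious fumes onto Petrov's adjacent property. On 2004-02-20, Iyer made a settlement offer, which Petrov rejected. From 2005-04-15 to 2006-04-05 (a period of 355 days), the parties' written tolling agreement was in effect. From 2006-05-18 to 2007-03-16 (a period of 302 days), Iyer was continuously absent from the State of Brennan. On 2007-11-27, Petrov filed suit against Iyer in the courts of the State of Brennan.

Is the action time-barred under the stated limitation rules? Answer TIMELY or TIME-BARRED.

The limitation period began to run on 2002-10-24.
3 years from 2002-10-24 is 2005-10-24.
Because the written tolling agreement ran from 2005-04-15 to 2006-04-05, the deadline is extended by 355 days to 2006-10-14.
The defendant's absence from the jurisdiction from 2006-05-18 to 2007-03-16 tolled the period for 302 days, extending the deadline to 2007-08-12.
None of the other events listed affects the running of the period under the stated rules.
Petrov filed on 2007-11-27, after the 2007-08-12 deadline, so the action is time-barred.

TIME-BARRED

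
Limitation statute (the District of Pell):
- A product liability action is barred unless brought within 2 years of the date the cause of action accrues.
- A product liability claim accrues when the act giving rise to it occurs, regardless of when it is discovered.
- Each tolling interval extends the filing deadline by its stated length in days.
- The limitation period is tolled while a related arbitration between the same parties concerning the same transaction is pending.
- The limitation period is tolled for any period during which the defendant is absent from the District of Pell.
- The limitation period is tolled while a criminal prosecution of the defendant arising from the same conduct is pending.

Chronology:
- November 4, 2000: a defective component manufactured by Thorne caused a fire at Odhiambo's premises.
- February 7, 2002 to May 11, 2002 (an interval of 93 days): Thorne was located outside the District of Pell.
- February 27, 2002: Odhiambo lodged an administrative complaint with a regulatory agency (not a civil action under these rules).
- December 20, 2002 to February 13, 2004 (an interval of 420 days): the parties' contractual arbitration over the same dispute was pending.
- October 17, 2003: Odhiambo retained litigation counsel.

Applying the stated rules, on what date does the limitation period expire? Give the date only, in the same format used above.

The limitation period began to run on November 4, 2000.
2 years from November 4, 2000 is November 4, 2002.
The period was tolled for 93 days by the defendant's absence from the jurisdiction (February 7, 2002 to May 11, 2002), pushing the deadline to February 5, 2003.
The pending related arbitration from December 20, 2002 to February 13, 2004 tolled the period for 420 days, extending the deadline to March 31, 2004.
None of the other events listed affects the running of the period under the stated rules.

March 31, 2004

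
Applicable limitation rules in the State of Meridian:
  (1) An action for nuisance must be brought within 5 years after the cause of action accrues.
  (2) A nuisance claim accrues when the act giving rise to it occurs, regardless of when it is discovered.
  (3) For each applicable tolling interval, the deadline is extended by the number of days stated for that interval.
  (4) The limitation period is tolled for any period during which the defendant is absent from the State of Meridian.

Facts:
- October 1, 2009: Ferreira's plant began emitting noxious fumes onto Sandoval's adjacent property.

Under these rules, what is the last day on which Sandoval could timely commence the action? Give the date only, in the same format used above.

The claim accrued on October 1, 2009, when the wrongful act occurred.
5 years from October 1, 2009 is October 1, 2014.

October 1, 2014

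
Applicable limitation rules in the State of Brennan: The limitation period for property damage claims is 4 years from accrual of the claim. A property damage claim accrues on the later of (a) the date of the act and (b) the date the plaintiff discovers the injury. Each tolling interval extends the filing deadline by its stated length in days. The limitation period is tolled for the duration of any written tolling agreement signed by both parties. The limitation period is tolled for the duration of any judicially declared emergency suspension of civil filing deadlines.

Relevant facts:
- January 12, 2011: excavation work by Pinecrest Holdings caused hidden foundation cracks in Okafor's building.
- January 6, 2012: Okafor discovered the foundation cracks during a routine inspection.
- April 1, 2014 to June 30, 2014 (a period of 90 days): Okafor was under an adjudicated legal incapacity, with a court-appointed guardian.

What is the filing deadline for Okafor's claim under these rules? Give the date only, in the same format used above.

Because discovery on January 6, 2012 post-dates the January 12, 2011 act, accrual under the later-of rule falls on January 6, 2012.
4 years from January 6, 2012 is January 6, 2016.
No stated provision tolls the period for the plaintiff's incapacity, so the interval from April 1, 2014 to June 30, 2014 has no effect on the deadline.

January 6, 2016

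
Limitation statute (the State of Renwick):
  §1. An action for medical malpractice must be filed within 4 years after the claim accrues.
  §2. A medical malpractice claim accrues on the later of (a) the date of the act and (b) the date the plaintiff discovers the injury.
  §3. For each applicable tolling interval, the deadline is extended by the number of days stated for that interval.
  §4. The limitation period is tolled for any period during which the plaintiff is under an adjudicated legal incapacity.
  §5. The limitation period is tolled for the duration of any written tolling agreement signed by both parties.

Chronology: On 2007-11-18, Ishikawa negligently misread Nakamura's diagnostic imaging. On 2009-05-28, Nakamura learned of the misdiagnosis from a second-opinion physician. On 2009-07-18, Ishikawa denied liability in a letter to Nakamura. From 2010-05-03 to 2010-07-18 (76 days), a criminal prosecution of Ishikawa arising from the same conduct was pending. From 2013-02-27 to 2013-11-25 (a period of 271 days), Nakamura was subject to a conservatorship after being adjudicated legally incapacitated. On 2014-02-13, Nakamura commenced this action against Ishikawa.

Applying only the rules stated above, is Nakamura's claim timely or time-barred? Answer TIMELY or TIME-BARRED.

Because discovery on 2009-05-28 post-dates the 2007-11-18 act, accrual under the later-of rule falls on 2009-05-28.
4 years from 2009-05-28 is 2013-05-28.
The plaintiff's legal incapacity from 2013-02-27 to 2013-11-25 tolled the period for 271 days, extending the deadline to 2014-02-23.
The pending criminal prosecution from 2010-05-03 to 2010-07-18 does not toll the period, because no stated rule makes a criminal prosecution a tolling event.
Nothing else in the chronology tolls or restarts the period.
Nakamura filed on 2014-02-13, before the 2014-02-23 deadline, so the action is timely.

TIMELY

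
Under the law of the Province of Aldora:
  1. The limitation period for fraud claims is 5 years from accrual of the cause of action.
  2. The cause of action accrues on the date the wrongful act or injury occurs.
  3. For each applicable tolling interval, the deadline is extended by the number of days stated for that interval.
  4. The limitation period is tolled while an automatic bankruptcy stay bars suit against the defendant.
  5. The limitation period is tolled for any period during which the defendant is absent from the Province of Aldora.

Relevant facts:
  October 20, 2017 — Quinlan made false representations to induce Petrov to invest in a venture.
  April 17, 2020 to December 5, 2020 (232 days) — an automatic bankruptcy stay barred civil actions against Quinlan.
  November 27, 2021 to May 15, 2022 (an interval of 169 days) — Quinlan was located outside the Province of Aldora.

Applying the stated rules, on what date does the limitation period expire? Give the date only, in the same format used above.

The claim accrued on October 20, 2017, when the wrongful act occurred.
Adding the 5 years base period to October 20, 2017 gives a deadline of October 20, 2022, before any tolling.
Because the automatic bankruptcy stay ran from April 17, 2020 to December 5, 2020, the deadline is extended by 232 days to June 9, 2023.
The period was tolled for 169 days by the defendant's absence from the jurisdiction (November 27, 2021 to May 15, 2022), pushing the deadline to November 25, 2023.

November 25, 2023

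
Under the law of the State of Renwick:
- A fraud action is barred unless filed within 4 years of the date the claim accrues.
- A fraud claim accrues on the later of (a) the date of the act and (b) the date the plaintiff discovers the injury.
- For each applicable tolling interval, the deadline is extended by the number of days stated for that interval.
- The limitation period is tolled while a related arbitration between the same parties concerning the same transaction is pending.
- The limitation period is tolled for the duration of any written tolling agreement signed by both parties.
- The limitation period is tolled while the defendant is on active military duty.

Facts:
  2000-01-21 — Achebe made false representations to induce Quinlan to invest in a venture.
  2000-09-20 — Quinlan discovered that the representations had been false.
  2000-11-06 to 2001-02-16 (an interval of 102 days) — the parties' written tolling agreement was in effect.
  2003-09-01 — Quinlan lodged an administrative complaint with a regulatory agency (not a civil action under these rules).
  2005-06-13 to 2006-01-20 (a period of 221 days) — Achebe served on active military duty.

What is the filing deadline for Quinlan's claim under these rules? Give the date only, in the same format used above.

The claim accrued on 2000-09-20 — the later of the 2000-01-21 act and the 2000-09-20 discovery.
The untolled deadline — 4 years after 2000-09-20 — is 2004-09-20.
Because the written tolling agreement ran from 2000-11-06 to 2001-02-16, the deadline is extended by 102 days to 2004-12-31.
The defendant's active military service from 2005-06-13 to 2006-01-20 began after the period had already run on 2004-12-31, so it has no tolling effect.
Nothing else in the chronology tolls or restarts the period.

2004-12-31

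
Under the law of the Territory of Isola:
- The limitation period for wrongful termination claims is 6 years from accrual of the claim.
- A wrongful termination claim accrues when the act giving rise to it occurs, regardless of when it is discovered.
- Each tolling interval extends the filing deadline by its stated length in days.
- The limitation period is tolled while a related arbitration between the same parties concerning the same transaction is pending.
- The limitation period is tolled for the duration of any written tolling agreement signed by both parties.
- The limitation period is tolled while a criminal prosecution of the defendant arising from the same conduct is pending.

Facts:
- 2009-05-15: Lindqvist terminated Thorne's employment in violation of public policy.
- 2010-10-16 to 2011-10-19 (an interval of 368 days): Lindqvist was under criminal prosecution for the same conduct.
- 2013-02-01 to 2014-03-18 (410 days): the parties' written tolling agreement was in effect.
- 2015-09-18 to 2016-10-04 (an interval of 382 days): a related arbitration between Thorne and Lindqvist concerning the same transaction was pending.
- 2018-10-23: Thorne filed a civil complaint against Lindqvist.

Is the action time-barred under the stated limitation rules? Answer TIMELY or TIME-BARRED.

The limitation period began to run on 2009-05-15.
6 years from 2009-05-15 is 2015-05-15.
The period was tolled for 368 days by the pending criminal prosecution (2010-10-16 to 2011-10-19), pushing the deadline to 2016-05-17.
Because the written tolling agreement ran from 2013-02-01 to 2014-03-18, the deadline is extended by 410 days to 2017-07-01.
Because the pending related arbitration ran from 2015-09-18 to 2016-10-04, the deadline is extended by 382 days to 2018-07-18.
The 2018-10-23 filing falls after the 2018-07-18 deadline; the claim is time-barred.

TIME-BARRED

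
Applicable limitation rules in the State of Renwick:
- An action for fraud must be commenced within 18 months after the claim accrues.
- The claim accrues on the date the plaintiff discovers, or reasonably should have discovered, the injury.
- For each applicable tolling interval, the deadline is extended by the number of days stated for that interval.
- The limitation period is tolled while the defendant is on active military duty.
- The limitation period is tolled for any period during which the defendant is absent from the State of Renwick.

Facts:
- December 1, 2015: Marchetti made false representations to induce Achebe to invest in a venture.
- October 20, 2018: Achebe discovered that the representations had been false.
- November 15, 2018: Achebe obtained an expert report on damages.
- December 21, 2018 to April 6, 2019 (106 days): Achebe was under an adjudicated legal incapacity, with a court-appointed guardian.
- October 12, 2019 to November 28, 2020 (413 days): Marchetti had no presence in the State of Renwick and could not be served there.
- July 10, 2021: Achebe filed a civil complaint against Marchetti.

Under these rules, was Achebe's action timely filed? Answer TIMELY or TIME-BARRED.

TIME-BARRED

The claim did not accrue until Achebe discovered the injury on October 20, 2018; the December 1, 2015 act date does not start the clock under the stated rule.
The untolled deadline — 18 months after October 20, 2018 — is April 20, 2020.
The defendant's absence from the jurisdiction from October 12, 2019 to November 28, 2020 tolled the period for 413 days, extending the deadline to June 7, 2021.
The plaintiff's legal incapacity from December 21, 2018 to April 6, 2019 does not toll the period, because no stated rule makes the plaintiff's incapacity a tolling event.
None of the other events listed affects the running of the period under the stated rules.
Filing on July 10, 2021 missed the June 7, 2021 deadline — the action is time-barred.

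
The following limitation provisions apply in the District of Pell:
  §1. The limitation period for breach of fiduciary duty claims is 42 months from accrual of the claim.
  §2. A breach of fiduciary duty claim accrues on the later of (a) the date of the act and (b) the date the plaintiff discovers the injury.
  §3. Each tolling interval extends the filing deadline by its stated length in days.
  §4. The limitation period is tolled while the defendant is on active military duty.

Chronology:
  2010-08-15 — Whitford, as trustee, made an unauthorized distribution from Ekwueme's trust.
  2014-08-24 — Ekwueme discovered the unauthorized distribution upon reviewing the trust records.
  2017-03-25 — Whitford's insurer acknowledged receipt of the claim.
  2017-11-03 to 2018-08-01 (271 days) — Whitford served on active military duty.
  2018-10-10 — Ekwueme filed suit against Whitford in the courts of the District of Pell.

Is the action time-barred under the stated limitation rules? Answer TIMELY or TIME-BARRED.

Because discovery on 2014-08-24 post-dates the 2010-08-15 act, accrual under the later-of rule falls on 2014-08-24.
42 months from 2014-08-24 is 2018-02-24.
Because the defendant's active military service ran from 2017-11-03 to 2018-08-01, the deadline is extended by 271 days to 2018-11-22.
The other events in the timeline have no effect on the limitation period under the stated rules.
Ekwueme filed on 2018-10-10, before the 2018-11-22 deadline, so the action is timely.

TIMELY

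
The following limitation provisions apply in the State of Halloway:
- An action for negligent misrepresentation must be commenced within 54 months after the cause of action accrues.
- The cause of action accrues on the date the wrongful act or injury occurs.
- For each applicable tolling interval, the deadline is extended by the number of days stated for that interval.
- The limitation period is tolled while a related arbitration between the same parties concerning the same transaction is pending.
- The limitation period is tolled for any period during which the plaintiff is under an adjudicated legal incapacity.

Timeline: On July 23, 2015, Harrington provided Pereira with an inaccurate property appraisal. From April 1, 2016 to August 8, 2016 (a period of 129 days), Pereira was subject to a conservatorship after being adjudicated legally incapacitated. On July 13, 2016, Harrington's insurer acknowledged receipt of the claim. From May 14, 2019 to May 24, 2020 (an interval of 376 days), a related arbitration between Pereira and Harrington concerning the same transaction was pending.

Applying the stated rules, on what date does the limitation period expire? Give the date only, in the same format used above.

June 11, 2021

The claim accrued on July 23, 2015, when the wrongful act occurred.
54 months from July 23, 2015 is January 23, 2020.
The period was tolled for 129 days by the plaintiff's legal incapacity (April 1, 2016 to August 8, 2016), pushing the deadline to May 31, 2020.
Because the pending related arbitration ran from May 14, 2019 to May 24, 2020, the deadline is extended by 376 days to June 11, 2021.
Nothing else in the chronology tolls or restarts the period.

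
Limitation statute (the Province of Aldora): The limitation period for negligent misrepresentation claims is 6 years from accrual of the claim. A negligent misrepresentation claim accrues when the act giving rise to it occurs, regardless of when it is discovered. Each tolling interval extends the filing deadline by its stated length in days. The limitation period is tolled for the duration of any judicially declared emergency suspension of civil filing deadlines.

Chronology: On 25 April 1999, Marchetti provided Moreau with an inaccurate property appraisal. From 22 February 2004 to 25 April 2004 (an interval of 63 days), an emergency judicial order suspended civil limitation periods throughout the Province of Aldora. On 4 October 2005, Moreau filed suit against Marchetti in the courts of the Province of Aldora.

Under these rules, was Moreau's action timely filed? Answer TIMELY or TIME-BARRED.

The claim accrued on 25 April 1999, when the wrongful act occurred.
6 years from 25 April 1999 is 25 April 2005.
The emergency suspension of filing deadlines from 22 February 2004 to 25 April 2004 tolled the period for 63 days, extending the deadline to 27 June 2005.
Moreau filed on 4 October 2005, after the 27 June 2005 deadline, so the action is time-barred.

TIME-BARRED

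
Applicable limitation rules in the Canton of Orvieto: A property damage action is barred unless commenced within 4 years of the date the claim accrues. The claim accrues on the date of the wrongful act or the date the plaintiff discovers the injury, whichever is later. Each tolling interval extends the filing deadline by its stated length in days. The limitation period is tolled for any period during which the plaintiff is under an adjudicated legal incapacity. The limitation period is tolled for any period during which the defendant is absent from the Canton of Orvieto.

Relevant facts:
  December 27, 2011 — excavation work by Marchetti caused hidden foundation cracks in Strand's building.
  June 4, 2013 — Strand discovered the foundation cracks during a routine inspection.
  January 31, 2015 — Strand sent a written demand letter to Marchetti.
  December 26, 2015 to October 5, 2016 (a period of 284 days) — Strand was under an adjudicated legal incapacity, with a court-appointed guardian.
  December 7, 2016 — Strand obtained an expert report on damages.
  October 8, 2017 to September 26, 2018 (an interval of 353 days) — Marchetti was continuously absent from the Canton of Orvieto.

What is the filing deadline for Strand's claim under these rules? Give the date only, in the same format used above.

March 3, 2019

The claim accrued on June 4, 2013 — the later of the December 27, 2011 act and the June 4, 2013 discovery.
4 years from June 4, 2013 is June 4, 2017.
The period was tolled for 284 days by the plaintiff's legal incapacity (December 26, 2015 to October 5, 2016), pushing the deadline to March 15, 2018.
The period was tolled for 353 days by the defendant's absence from the jurisdiction (October 8, 2017 to September 26, 2018), pushing the deadline to March 3, 2019.
None of the other events listed affects the running of the period under the stated rules.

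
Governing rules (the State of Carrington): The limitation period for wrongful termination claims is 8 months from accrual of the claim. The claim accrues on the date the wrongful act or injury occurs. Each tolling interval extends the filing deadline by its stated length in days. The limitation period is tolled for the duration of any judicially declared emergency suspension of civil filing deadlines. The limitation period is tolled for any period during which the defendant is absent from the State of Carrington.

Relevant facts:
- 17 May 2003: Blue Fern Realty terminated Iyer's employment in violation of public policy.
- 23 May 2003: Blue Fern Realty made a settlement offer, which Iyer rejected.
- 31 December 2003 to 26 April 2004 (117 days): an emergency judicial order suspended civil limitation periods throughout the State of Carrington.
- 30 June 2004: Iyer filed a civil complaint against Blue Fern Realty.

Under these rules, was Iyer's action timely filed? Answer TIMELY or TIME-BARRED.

The limitation period began to run on 17 May 2003.
Adding the 8 months base period to 17 May 2003 gives a deadline of 17 January 2004, before any tolling.
The period was tolled for 117 days by the emergency suspension of filing deadlines (31 December 2003 to 26 April 2004), pushing the deadline to 13 May 2004.
Nothing else in the chronology tolls or restarts the period.
Filing on 30 June 2004 missed the 13 May 2004 deadline — the action is time-barred.

TIME-BARRED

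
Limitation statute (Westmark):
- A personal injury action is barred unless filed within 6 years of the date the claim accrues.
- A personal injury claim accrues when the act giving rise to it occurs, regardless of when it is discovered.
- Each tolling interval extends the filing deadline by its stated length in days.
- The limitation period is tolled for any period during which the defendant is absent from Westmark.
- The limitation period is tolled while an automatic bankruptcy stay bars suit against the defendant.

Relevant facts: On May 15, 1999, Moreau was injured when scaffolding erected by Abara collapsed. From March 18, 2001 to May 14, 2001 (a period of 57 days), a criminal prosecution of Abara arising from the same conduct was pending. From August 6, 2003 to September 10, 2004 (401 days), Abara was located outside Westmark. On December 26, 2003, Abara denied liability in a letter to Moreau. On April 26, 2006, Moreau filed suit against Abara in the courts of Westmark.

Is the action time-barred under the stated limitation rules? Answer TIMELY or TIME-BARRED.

TIMELY

The limitation period began to run on May 15, 1999.
Adding the 6 years base period to May 15, 1999 gives a deadline of May 15, 2005, before any tolling.
Because the defendant's absence from the jurisdiction ran from August 6, 2003 to September 10, 2004, the deadline is extended by 401 days to June 20, 2006.
The pending criminal prosecution from March 18, 2001 to May 14, 2001 does not toll the period, because no stated rule makes a criminal prosecution a tolling event.
None of the other events listed affects the running of the period under the stated rules.
The April 26, 2006 filing precedes the June 20, 2006 deadline; the claim is timely.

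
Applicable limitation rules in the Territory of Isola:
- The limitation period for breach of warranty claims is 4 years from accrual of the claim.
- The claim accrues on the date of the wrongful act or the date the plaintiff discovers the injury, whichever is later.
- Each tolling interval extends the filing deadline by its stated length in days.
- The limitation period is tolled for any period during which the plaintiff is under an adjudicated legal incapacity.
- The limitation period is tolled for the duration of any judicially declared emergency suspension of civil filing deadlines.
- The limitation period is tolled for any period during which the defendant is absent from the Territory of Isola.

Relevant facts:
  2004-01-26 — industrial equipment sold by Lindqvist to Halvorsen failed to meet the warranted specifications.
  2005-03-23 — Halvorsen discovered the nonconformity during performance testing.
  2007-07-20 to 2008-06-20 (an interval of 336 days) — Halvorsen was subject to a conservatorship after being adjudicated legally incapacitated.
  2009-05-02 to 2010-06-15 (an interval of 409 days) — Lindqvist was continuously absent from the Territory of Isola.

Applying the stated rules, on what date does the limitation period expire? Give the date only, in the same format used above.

The claim accrued on 2005-03-23 — the later of the 2004-01-26 act and the 2005-03-23 discovery.
Adding the 4 years base period to 2005-03-23 gives a deadline of 2009-03-23, before any tolling.
The period was tolled for 336 days by the plaintiff's legal incapacity (2007-07-20 to 2008-06-20), pushing the deadline to 2010-02-22.
Because the defendant's absence from the jurisdiction ran from 2009-05-02 to 2010-06-15, the deadline is extended by 409 days to 2011-04-07.

2011-04-07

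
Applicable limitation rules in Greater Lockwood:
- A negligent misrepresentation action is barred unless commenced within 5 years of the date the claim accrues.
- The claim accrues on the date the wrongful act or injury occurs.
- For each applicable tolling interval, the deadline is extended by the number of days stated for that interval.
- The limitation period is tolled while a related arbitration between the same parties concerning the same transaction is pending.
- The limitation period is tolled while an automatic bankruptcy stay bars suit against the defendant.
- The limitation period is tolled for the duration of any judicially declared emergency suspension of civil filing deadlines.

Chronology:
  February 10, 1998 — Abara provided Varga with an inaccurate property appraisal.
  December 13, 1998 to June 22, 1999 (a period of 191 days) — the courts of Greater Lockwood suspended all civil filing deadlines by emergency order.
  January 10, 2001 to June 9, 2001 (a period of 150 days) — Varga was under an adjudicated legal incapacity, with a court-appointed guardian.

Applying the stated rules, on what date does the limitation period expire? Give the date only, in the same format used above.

August 20, 2003

The claim accrued on February 10, 1998, the date of the act.
5 years from February 10, 1998 is February 10, 2003.
The period was tolled for 191 days by the emergency suspension of filing deadlines (December 13, 1998 to June 22, 1999), pushing the deadline to August 20, 2003.
The plaintiff's legal incapacity from January 10, 2001 to June 9, 2001 does not toll the period, because no stated rule makes the plaintiff's incapacity a tolling event.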